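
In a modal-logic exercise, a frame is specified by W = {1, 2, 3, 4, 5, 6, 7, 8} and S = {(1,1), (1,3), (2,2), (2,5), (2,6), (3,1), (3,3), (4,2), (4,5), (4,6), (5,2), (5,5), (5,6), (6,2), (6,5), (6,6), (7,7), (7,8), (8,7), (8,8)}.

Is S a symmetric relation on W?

No

Symmetric: no — 4 S 2 but not 2 S 4.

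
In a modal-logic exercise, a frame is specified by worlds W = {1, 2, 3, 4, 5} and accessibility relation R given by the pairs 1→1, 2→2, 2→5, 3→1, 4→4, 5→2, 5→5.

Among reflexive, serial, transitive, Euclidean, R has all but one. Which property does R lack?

reflexive

Reflexive: no — 3 is not related to itself.
Serial: yes — every world has a successor (e.g. 1 R 1).
Transitive: yes — every two-step R-path is closed by a direct edge.
Euclidean: yes — any two successors of a common world are R-related.
Only reflexive fails.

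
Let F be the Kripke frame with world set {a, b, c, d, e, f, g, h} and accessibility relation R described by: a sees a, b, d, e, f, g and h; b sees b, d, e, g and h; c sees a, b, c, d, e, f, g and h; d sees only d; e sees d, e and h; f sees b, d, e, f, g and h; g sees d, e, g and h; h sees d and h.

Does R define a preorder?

Reflexive: yes — every world is R-related to itself.
Transitive: yes — every two-step R-path is closed by a direct edge.
So R is a preorder.

Yes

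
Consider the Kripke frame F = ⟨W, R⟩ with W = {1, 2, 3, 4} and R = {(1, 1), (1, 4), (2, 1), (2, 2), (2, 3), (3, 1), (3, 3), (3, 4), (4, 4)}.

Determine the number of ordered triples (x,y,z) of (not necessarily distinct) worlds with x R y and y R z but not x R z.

Enumerating: (2,1,4), (2,3,4).

2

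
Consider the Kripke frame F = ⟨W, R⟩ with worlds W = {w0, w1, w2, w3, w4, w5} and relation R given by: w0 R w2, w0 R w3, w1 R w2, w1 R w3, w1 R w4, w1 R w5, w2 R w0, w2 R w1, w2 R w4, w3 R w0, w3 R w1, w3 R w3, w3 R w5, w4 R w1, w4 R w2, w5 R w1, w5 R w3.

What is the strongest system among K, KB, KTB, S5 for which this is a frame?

KB

Symmetric (axiom B): yes — every pair in R has its reverse in R.
Reflexive (axiom T): no — w0 is not related to itself.
Euclidean (axiom 5): no — w0 R w2 and w0 R w3, but not w2 R w3.
So F validates K, KB; KTB would additionally require R to be reflexive. The strongest is KB.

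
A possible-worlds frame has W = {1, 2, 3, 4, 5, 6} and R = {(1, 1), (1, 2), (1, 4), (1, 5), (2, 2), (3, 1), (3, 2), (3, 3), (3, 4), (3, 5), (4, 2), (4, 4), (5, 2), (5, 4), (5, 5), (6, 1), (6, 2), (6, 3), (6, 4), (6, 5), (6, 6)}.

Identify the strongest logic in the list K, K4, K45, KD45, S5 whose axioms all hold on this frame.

Transitive (axiom 4): yes — every two-step R-path is closed by a direct edge.
Euclidean (axiom 5): no — 1 R 2 and 1 R 4, but not 2 R 4.
Serial (axiom D): yes — every world has a successor (e.g. 1 R 1).
Reflexive (axiom T): yes — every world is R-related to itself.
So F validates K, K4; K45 would additionally require R to be Euclidean. The strongest is K4.

K4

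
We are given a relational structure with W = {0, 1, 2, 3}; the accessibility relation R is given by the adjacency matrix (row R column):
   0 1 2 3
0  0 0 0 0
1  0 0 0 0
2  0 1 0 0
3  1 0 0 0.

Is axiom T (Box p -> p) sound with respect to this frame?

No

By correspondence theory, T is valid on a frame iff R is reflexive.
Reflexive: no — 0 is not related to itself.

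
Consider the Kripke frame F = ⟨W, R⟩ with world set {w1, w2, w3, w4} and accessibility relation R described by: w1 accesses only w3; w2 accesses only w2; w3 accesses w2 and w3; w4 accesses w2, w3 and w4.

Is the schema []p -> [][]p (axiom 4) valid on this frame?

Axiom 4 corresponds to the accessibility relation being transitive.
Transitive: no — w1 R w3 and w3 R w2, but not w1 R w2.

No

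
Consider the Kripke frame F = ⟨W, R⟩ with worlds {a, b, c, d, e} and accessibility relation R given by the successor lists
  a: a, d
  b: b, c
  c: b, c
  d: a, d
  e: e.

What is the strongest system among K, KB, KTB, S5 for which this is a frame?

Symmetric (axiom B): yes — every pair in R has its reverse in R.
Reflexive (axiom T): yes — every world is R-related to itself.
Euclidean (axiom 5): yes — any two successors of a common world are R-related.
So F validates K, KB, KTB, S5. The strongest is S5.

S5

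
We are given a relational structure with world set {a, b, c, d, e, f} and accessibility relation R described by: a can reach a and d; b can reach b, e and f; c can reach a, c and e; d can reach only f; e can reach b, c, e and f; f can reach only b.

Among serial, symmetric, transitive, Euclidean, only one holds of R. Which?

Serial: yes — every world has a successor (e.g. a R a).
Symmetric: no — a R d but not d R a.
Transitive: no — a R d and d R f, but not a R f.
Euclidean: no — b R f and b R e, but not f R e.
Only serial holds.

serial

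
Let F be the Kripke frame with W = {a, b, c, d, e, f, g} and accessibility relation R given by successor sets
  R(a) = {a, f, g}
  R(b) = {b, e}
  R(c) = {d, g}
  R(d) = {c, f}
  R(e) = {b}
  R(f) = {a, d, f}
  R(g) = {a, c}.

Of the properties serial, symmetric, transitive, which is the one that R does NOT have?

Serial: yes — every world has a successor (e.g. a R a).
Symmetric: yes — every pair in R has its reverse in R.
Transitive: no — a R f and f R d, but not a R d.
Only transitive fails.

transitive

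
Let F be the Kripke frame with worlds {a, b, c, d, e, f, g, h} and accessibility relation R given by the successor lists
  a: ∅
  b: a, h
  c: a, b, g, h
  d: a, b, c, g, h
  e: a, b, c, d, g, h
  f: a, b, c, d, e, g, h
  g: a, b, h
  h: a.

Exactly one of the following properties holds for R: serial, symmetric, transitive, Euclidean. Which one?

transitive

Serial: no — a has no R-successor.
Symmetric: no — b R a but not a R b.
Transitive: yes — every two-step R-path is closed by a direct edge.
Euclidean: no — b R a and b R h, but not a R h.
Only transitive holds.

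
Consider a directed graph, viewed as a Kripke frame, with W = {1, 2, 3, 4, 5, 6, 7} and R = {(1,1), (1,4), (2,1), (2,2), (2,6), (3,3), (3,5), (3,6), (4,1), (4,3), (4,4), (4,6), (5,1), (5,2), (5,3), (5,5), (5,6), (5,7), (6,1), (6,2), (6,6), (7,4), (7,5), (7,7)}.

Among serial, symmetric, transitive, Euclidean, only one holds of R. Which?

Serial: yes — every world has a successor (e.g. 1 R 1).
Symmetric: no — 2 R 1 but not 1 R 2.
Transitive: no — 1 R 4 and 4 R 3, but not 1 R 3.
Euclidean: no — 2 R 1 and 2 R 6, but not 1 R 6.
Only serial holds.

serial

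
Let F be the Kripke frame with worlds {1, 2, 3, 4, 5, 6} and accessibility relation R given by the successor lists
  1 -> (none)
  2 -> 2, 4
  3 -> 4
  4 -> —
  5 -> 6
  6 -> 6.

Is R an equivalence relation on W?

No

Reflexive: no — 1 is not related to itself.
Symmetric: no — 2 R 4 but not 4 R 2.
Transitive: yes — every two-step R-path is closed by a direct edge.
So R is not an equivalence relation.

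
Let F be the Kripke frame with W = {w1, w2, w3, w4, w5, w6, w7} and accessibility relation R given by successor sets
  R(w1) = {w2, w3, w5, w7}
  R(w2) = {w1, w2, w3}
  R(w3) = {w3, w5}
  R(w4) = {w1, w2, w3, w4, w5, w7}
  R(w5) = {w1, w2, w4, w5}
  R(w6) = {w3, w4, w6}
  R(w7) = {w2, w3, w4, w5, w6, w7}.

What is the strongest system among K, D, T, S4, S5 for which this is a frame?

D

Serial (axiom D): yes — every world has a successor (e.g. w1 R w2).
Reflexive (axiom T): no — w1 is not related to itself.
Transitive (axiom 4): no — w1 R w5 and w5 R w4, but not w1 R w4.
Euclidean (axiom 5): no — w1 R w2 and w1 R w5, but not w2 R w5.
So F validates K, D; T would additionally require R to be reflexive. The strongest is D.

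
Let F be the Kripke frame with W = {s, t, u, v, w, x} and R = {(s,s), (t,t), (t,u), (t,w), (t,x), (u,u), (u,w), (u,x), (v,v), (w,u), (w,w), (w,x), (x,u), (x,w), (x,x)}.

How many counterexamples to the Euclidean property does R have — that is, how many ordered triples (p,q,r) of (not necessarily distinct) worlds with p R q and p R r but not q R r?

Enumerating: (t,u,t), (t,w,t), (t,x,t).

3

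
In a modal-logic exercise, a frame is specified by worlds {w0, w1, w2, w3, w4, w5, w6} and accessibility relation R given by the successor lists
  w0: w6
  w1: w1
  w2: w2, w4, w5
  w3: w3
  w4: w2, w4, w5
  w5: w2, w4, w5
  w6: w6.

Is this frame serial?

Serial: yes — every world has a successor (e.g. w0 R w6).

Yes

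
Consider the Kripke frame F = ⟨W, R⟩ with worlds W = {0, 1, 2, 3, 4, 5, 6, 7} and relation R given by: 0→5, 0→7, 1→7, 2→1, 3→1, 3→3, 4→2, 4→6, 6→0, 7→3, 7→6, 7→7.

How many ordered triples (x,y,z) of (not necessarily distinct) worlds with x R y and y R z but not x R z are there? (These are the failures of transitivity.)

Enumerating: (0,7,3), (0,7,6), (1,7,3), (1,7,6), (2,1,7), (3,1,7), (4,2,1), (4,6,0), (6,0,5), (6,0,7), (7,3,1), (7,6,0).

12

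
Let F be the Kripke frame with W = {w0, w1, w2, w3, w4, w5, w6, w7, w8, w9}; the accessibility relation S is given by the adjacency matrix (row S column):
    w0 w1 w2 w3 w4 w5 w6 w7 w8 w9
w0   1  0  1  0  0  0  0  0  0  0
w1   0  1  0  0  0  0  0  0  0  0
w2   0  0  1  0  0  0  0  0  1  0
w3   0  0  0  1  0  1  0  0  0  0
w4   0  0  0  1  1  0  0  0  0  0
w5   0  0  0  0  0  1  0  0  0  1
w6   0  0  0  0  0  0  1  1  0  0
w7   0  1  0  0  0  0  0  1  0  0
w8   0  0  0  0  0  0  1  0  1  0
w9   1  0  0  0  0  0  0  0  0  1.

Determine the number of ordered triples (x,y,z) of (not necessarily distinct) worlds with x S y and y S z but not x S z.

8

Enumerating: (w0,w2,w8), (w2,w8,w6), (w3,w5,w9), (w4,w3,w5), (w5,w9,w0), (w6,w7,w1), (w8,w6,w7), (w9,w0,w2).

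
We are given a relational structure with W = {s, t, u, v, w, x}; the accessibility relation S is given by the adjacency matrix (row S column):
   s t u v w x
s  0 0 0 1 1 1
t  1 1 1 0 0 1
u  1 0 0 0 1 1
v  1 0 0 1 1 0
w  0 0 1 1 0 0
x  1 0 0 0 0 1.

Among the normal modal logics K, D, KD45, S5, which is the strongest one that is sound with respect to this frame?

D

Serial (axiom D): yes — every world has a successor (e.g. s S v).
Euclidean (axiom 5): no — s S v and s S x, but not v S x.
Transitive (axiom 4): no — s S w and w S u, but not s S u.
Reflexive (axiom T): no — s is not related to itself.
So F validates K, D; KD45 would additionally require S to be Euclidean and transitive. The strongest is D.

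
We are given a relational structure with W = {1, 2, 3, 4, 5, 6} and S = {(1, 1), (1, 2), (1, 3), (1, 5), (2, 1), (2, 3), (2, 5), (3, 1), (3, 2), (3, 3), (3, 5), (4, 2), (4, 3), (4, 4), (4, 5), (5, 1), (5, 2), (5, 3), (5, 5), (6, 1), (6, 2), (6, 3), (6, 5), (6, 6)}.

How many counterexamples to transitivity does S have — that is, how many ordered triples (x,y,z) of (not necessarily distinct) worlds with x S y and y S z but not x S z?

6

Enumerating: (2,1,2), (2,3,2), (2,5,2), (4,2,1), (4,3,1), (4,5,1).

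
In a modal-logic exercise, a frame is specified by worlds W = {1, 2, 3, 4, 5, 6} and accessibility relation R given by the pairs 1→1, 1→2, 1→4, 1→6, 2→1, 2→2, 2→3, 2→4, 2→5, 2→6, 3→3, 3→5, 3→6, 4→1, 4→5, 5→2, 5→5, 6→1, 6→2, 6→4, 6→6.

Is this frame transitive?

Transitive: no — 1 R 2 and 2 R 3, but not 1 R 3.

No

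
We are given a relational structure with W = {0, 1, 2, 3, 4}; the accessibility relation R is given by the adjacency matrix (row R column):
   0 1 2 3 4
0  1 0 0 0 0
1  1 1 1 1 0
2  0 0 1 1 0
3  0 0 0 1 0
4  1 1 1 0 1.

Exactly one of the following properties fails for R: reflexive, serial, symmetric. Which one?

Reflexive: yes — every world is R-related to itself.
Serial: yes — every world has a successor (e.g. 0 R 0).
Symmetric: no — 1 R 0 but not 0 R 1.
Only symmetric fails.

symmetric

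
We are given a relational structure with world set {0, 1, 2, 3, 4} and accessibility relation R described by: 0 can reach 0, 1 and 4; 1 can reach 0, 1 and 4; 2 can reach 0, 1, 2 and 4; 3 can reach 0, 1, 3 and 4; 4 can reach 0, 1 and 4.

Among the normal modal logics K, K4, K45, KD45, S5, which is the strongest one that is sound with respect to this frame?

Transitive (axiom 4): yes — every two-step R-path is closed by a direct edge.
Euclidean (axiom 5): no — 2 R 0 and 2 R 2, but not 0 R 2.
Serial (axiom D): yes — every world has a successor (e.g. 0 R 0).
Reflexive (axiom T): yes — every world is R-related to itself.
So F validates K, K4; K45 would additionally require R to be Euclidean. The strongest is K4.

K4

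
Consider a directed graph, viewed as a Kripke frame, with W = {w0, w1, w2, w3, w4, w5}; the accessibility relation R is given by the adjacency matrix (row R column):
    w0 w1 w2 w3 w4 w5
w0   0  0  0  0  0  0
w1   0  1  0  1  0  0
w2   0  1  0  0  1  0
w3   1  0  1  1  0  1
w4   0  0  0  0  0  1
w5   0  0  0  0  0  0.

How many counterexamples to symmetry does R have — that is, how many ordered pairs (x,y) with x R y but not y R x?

Enumerating: (w1,w3), (w2,w1), (w2,w4), (w3,w0), (w3,w2), (w3,w5), (w4,w5).

7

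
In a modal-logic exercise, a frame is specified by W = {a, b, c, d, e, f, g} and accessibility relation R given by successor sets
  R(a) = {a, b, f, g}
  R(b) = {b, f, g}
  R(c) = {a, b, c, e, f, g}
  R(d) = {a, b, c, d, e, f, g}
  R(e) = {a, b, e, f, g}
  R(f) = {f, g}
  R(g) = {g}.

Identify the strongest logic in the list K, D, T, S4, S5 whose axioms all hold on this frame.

Serial (axiom D): yes — every world has a successor (e.g. a R a).
Reflexive (axiom T): yes — every world is R-related to itself.
Transitive (axiom 4): yes — every two-step R-path is closed by a direct edge.
Euclidean (axiom 5): no — a R f and a R b, but not f R b.
So F validates K, D, T, S4; S5 would additionally require R to be Euclidean. The strongest is S4.

S4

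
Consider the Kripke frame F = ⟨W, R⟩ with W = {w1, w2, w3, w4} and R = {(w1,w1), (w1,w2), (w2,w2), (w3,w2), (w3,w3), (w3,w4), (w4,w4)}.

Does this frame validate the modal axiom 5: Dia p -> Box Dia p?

No

The schema 5 characterises exactly the Euclidean frames.
Euclidean: no — w3 R w2 and w3 R w4, but not w2 R w4.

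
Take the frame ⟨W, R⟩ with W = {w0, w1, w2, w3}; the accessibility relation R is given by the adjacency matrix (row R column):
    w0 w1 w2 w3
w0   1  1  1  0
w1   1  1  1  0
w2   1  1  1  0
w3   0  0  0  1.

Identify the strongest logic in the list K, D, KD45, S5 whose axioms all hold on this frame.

Serial (axiom D): yes — every world has a successor (e.g. w0 R w0).
Euclidean (axiom 5): yes — any two successors of a common world are R-related.
Transitive (axiom 4): yes — every two-step R-path is closed by a direct edge.
Reflexive (axiom T): yes — every world is R-related to itself.
So F validates K, D, KD45, S5. The strongest is S5.

S5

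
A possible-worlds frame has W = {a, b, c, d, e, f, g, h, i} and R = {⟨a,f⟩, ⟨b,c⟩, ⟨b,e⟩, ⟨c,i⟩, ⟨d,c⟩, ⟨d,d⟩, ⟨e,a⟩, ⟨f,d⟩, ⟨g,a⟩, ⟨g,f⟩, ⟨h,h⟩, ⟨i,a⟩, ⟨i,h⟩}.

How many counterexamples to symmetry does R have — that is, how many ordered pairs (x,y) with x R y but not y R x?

Enumerating: (a,f), (b,c), (b,e), (c,i), (d,c), (e,a), (f,d), (g,a), (g,f), (i,a), (i,h).

11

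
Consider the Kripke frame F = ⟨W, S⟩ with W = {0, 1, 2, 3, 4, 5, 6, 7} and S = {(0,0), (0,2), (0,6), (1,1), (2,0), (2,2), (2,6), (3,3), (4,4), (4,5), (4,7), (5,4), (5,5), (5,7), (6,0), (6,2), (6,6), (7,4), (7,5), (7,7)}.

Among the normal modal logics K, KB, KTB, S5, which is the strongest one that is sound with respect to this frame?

S5

Symmetric (axiom B): yes — every pair in S has its reverse in S.
Reflexive (axiom T): yes — every world is S-related to itself.
Euclidean (axiom 5): yes — any two successors of a common world are S-related.
So F validates K, KB, KTB, S5. The strongest is S5.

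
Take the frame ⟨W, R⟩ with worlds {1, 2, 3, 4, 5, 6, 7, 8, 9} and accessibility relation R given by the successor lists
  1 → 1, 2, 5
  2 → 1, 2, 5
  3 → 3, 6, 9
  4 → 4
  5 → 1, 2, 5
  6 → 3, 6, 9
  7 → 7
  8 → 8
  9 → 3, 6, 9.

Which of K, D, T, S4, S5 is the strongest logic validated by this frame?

S5

Serial (axiom D): yes — every world has a successor (e.g. 1 R 1).
Reflexive (axiom T): yes — every world is R-related to itself.
Transitive (axiom 4): yes — every two-step R-path is closed by a direct edge.
Euclidean (axiom 5): yes — any two successors of a common world are R-related.
So F validates K, D, T, S4, S5. The strongest is S5.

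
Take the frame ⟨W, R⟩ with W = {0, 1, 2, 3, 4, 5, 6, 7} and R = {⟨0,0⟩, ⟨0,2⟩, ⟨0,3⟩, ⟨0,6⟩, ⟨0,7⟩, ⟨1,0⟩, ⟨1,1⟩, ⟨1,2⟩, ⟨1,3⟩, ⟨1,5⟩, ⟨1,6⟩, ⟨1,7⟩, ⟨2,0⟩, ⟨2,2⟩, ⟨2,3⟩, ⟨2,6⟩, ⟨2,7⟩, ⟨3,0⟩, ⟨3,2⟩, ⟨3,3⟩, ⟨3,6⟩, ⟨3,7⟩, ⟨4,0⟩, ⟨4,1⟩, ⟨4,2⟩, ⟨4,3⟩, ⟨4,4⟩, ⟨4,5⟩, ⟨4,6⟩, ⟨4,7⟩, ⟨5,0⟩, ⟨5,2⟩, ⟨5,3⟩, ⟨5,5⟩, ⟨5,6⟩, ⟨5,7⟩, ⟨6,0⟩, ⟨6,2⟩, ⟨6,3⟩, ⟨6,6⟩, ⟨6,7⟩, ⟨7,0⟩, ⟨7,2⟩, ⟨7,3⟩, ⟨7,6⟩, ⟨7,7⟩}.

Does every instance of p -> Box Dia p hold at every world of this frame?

By correspondence theory, B is valid on a frame iff R is symmetric.
Symmetric: no — 1 R 0 but not 0 R 1.

No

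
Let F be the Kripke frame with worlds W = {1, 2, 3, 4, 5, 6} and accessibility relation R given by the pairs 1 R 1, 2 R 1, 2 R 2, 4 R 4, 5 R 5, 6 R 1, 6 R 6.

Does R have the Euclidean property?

No

Euclidean: no — 2 R 1 and 2 R 2, but not 1 R 2.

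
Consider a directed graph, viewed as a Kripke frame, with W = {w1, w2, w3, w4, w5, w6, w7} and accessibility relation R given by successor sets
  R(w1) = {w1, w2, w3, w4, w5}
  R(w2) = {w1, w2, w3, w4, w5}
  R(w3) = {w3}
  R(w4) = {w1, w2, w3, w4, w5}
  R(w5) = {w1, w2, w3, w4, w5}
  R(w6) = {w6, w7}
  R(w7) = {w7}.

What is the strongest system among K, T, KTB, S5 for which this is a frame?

T

Reflexive (axiom T): yes — every world is R-related to itself.
Symmetric (axiom B): no — w1 R w3 but not w3 R w1.
Euclidean (axiom 5): no — w1 R w3 and w1 R w2, but not w3 R w2.
So F validates K, T; KTB would additionally require R to be symmetric. The strongest is T.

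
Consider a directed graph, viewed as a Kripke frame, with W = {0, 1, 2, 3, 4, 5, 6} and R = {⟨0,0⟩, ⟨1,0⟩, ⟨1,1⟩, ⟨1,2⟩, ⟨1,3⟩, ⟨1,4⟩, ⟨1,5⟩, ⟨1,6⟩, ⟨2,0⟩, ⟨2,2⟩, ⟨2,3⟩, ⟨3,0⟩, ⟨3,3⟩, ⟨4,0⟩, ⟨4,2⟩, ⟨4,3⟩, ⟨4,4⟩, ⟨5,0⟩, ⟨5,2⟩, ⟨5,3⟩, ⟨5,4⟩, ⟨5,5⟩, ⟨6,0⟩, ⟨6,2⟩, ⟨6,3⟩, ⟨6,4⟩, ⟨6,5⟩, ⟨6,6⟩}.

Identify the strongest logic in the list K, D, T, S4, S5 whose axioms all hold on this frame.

S4

Serial (axiom D): yes — every world has a successor (e.g. 0 R 0).
Reflexive (axiom T): yes — every world is R-related to itself.
Transitive (axiom 4): yes — every two-step R-path is closed by a direct edge.
Euclidean (axiom 5): no — 1 R 0 and 1 R 2, but not 0 R 2.
So F validates K, D, T, S4; S5 would additionally require R to be Euclidean. The strongest is S4.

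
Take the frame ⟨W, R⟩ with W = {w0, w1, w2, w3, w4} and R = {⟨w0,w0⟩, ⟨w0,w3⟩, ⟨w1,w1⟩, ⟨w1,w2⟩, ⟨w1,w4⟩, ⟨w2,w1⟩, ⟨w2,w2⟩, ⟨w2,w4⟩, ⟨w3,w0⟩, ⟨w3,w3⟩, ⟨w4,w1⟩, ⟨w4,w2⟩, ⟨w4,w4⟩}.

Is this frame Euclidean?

Euclidean: yes — any two successors of a common world are R-related.

Yes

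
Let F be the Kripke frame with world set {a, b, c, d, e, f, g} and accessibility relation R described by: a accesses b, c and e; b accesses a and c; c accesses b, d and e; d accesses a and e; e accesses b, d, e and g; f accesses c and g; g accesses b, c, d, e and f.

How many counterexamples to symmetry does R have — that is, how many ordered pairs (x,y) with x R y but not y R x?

Enumerating: (a,c), (a,e), (c,d), (c,e), (d,a), (e,b), (f,c), (g,b), (g,c), (g,d).

10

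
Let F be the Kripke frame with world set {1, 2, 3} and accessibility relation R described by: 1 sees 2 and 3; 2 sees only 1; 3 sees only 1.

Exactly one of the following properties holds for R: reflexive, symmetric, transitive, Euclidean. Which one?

Reflexive: no — 1 is not related to itself.
Symmetric: yes — every pair in R has its reverse in R.
Transitive: no — 2 R 1 and 1 R 3, but not 2 R 3.
Euclidean: no — 1 R 2 and 1 R 3, but not 2 R 3.
Only symmetric holds.

symmetric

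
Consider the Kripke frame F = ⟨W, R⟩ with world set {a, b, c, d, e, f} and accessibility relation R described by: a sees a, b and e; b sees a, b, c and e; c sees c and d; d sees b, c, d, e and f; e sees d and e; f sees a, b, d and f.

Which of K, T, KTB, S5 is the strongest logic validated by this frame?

Reflexive (axiom T): yes — every world is R-related to itself.
Symmetric (axiom B): no — a R e but not e R a.
Euclidean (axiom 5): no — a R e and a R b, but not e R b.
So F validates K, T; KTB would additionally require R to be symmetric. The strongest is T.

T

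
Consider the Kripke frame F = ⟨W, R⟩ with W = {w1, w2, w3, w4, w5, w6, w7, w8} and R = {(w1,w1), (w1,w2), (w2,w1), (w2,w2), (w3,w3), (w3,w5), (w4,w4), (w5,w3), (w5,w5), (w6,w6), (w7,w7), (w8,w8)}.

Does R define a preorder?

Reflexive: yes — every world is R-related to itself.
Transitive: yes — every two-step R-path is closed by a direct edge.
So R is a preorder.

Yes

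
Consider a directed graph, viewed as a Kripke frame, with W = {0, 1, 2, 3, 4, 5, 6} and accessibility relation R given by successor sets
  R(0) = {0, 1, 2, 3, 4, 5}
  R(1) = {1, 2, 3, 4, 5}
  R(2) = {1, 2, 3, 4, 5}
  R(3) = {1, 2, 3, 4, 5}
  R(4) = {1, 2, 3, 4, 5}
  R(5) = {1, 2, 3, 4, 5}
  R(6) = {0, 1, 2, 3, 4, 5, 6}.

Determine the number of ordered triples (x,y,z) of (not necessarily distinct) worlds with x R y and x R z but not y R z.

Enumerating: (0,1,0), (0,2,0), (0,3,0), (0,4,0), (0,5,0), (6,0,6), (6,1,0), (6,1,6), (6,2,0), (6,2,6), (6,3,0), (6,3,6), (6,4,0), (6,4,6), (6,5,0), (6,5,6).

16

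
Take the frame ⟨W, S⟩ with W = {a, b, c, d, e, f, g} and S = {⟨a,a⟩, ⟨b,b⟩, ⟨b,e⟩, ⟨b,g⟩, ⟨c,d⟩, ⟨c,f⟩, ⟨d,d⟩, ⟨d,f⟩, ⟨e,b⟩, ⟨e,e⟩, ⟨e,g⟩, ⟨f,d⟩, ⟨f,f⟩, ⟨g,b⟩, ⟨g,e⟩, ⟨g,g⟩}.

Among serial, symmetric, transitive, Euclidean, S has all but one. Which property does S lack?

symmetric

Serial: yes — every world has a successor (e.g. a S a).
Symmetric: no — c S d but not d S c.
Transitive: yes — every two-step S-path is closed by a direct edge.
Euclidean: yes — any two successors of a common world are S-related.
Only symmetric fails.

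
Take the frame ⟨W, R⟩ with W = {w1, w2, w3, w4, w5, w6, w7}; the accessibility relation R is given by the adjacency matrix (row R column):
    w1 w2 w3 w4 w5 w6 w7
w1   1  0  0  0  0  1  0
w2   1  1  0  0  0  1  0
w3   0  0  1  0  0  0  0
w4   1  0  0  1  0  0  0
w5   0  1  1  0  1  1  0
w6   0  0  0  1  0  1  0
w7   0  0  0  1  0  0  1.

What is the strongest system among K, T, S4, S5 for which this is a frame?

T

Reflexive (axiom T): yes — every world is R-related to itself.
Transitive (axiom 4): no — w1 R w6 and w6 R w4, but not w1 R w4.
Euclidean (axiom 5): no — w2 R w6 and w2 R w1, but not w6 R w1.
So F validates K, T; S4 would additionally require R to be transitive. The strongest is T.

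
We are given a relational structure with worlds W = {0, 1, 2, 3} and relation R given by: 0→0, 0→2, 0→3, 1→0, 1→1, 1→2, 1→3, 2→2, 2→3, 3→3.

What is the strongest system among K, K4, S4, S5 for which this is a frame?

Transitive (axiom 4): yes — every two-step R-path is closed by a direct edge.
Reflexive (axiom T): yes — every world is R-related to itself.
Euclidean (axiom 5): no — 0 R 3 and 0 R 2, but not 3 R 2.
So F validates K, K4, S4; S5 would additionally require R to be Euclidean. The strongest is S4.

S4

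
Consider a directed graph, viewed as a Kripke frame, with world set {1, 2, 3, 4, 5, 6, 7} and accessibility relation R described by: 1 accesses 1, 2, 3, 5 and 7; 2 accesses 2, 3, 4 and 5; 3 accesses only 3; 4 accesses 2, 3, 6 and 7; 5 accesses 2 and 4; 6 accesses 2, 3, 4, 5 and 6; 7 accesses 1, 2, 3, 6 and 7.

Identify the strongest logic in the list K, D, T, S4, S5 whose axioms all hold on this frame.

Serial (axiom D): yes — every world has a successor (e.g. 1 R 1).
Reflexive (axiom T): no — 4 is not related to itself.
Transitive (axiom 4): no — 1 R 2 and 2 R 4, but not 1 R 4.
Euclidean (axiom 5): no — 1 R 2 and 1 R 7, but not 2 R 7.
So F validates K, D; T would additionally require R to be reflexive. The strongest is D.

D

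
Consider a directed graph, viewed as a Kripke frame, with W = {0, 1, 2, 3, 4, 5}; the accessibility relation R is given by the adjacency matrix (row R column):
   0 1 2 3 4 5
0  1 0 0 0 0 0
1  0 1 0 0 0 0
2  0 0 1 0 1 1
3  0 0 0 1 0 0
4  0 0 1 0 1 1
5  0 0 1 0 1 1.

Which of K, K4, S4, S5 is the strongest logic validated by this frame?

Transitive (axiom 4): yes — every two-step R-path is closed by a direct edge.
Reflexive (axiom T): yes — every world is R-related to itself.
Euclidean (axiom 5): yes — any two successors of a common world are R-related.
So F validates K, K4, S4, S5. The strongest is S5.

S5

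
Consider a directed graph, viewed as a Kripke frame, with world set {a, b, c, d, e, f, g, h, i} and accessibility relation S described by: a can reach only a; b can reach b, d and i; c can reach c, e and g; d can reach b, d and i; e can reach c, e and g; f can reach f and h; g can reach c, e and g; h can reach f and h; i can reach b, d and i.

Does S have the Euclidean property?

Yes

Euclidean: yes — any two successors of a common world are S-related.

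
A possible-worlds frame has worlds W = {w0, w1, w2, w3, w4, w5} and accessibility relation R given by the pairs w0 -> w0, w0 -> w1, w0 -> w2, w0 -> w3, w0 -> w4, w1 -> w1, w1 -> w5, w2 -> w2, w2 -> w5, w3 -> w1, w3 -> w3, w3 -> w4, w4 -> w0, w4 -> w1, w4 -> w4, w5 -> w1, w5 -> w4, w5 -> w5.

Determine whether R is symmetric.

No

Symmetric: no — w0 R w1 but not w1 R w0.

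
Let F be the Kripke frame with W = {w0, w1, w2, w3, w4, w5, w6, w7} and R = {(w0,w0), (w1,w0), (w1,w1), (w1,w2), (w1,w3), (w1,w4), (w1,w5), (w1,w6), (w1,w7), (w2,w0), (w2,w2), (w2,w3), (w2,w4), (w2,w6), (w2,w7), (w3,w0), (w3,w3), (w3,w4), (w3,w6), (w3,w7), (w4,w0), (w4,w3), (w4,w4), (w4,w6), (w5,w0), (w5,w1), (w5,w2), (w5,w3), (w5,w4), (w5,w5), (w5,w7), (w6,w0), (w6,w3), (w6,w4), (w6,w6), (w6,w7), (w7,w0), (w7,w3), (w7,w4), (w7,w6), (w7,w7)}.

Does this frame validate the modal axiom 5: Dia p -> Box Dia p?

The schema 5 characterises exactly the Euclidean frames.
Euclidean: no — w1 R w0 and w1 R w2, but not w0 R w2.

No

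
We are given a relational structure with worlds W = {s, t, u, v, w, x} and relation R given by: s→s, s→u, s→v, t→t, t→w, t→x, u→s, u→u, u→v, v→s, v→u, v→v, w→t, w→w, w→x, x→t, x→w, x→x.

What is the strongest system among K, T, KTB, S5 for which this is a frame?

S5

Reflexive (axiom T): yes — every world is R-related to itself.
Symmetric (axiom B): yes — every pair in R has its reverse in R.
Euclidean (axiom 5): yes — any two successors of a common world are R-related.
So F validates K, T, KTB, S5. The strongest is S5.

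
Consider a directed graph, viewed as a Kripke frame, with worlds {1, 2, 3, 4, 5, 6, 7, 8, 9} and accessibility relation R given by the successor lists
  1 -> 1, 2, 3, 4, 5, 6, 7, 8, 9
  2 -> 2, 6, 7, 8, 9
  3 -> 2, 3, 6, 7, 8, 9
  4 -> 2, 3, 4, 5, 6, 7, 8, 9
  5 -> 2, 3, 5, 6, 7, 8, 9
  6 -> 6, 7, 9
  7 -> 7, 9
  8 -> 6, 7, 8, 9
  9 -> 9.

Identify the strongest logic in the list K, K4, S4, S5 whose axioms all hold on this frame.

S4

Transitive (axiom 4): yes — every two-step R-path is closed by a direct edge.
Reflexive (axiom T): yes — every world is R-related to itself.
Euclidean (axiom 5): no — 1 R 2 and 1 R 3, but not 2 R 3.
So F validates K, K4, S4; S5 would additionally require R to be Euclidean. The strongest is S4.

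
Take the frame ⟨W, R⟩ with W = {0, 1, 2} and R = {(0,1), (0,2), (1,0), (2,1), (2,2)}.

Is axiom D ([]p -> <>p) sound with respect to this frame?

By correspondence theory, D is valid on a frame iff R is serial.
Serial: yes — every world has a successor (e.g. 0 R 1).

Yes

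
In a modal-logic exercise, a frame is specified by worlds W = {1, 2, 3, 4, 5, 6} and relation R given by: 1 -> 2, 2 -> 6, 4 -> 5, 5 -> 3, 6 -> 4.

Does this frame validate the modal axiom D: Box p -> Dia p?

Axiom D corresponds to the accessibility relation being serial.
Serial: no — 3 has no R-successor.

No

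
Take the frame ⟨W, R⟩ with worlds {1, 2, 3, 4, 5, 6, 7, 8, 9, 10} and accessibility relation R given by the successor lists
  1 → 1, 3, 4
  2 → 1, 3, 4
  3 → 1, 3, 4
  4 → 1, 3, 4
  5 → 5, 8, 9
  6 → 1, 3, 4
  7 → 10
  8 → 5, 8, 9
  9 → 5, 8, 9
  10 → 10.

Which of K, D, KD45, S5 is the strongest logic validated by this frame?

Serial (axiom D): yes — every world has a successor (e.g. 1 R 1).
Euclidean (axiom 5): yes — any two successors of a common world are R-related.
Transitive (axiom 4): yes — every two-step R-path is closed by a direct edge.
Reflexive (axiom T): no — 2 is not related to itself.
So F validates K, D, KD45; S5 would additionally require R to be reflexive. The strongest is KD45.

KD45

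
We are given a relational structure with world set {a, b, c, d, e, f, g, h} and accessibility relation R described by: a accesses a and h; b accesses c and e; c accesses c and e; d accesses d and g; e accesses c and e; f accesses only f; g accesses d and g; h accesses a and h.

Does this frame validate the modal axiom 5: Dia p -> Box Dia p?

By correspondence theory, 5 is valid on a frame iff R is Euclidean.
Euclidean: yes — any two successors of a common world are R-related.

Yes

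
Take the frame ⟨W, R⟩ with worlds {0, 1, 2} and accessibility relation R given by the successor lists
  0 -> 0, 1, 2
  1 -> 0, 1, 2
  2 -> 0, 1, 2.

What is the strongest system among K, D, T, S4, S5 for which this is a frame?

Serial (axiom D): yes — every world has a successor (e.g. 0 R 0).
Reflexive (axiom T): yes — every world is R-related to itself.
Transitive (axiom 4): yes — every two-step R-path is closed by a direct edge.
Euclidean (axiom 5): yes — any two successors of a common world are R-related.
So F validates K, D, T, S4, S5. The strongest is S5.

S5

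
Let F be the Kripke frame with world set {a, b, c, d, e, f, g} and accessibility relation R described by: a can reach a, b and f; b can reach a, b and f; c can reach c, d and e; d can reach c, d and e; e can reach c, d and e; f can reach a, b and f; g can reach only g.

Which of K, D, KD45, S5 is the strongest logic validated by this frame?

Serial (axiom D): yes — every world has a successor (e.g. a R a).
Euclidean (axiom 5): yes — any two successors of a common world are R-related.
Transitive (axiom 4): yes — every two-step R-path is closed by a direct edge.
Reflexive (axiom T): yes — every world is R-related to itself.
So F validates K, D, KD45, S5. The strongest is S5.

S5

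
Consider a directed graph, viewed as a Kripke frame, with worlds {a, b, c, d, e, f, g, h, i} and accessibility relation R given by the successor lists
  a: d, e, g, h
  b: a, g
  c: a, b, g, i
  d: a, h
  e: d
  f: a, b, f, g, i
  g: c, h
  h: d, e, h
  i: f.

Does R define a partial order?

Reflexive: no — a is not related to itself.
Transitive: no — a R g and g R c, but not a R c.
Antisymmetric: no — a R d and d R a with a ≠ d.
So R is not a partial order.

No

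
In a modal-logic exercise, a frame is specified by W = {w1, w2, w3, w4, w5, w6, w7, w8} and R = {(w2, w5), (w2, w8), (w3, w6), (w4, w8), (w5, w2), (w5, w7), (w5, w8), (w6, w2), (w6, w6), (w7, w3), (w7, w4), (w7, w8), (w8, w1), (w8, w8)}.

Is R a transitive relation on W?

No

Transitive: no — w2 R w5 and w5 R w7, but not w2 R w7.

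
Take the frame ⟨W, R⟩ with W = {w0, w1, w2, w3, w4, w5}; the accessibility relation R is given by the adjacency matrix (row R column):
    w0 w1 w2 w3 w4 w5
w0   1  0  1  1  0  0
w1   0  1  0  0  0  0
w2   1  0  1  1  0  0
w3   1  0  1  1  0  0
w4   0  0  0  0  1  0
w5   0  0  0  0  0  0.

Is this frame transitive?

Yes

Transitive: yes — every two-step R-path is closed by a direct edge.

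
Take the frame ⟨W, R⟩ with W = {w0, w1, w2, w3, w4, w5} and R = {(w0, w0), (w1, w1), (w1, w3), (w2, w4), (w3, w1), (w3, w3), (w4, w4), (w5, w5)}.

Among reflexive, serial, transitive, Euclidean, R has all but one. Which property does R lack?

Reflexive: no — w2 is not related to itself.
Serial: yes — every world has a successor (e.g. w0 R w0).
Transitive: yes — every two-step R-path is closed by a direct edge.
Euclidean: yes — any two successors of a common world are R-related.
Only reflexive fails.

reflexive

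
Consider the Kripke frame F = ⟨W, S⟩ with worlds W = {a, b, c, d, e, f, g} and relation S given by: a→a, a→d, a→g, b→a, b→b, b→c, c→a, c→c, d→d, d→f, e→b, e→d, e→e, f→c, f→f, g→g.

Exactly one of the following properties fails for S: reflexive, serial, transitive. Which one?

transitive

Reflexive: yes — every world is S-related to itself.
Serial: yes — every world has a successor (e.g. a S a).
Transitive: no — a S d and d S f, but not a S f.
Only transitive fails.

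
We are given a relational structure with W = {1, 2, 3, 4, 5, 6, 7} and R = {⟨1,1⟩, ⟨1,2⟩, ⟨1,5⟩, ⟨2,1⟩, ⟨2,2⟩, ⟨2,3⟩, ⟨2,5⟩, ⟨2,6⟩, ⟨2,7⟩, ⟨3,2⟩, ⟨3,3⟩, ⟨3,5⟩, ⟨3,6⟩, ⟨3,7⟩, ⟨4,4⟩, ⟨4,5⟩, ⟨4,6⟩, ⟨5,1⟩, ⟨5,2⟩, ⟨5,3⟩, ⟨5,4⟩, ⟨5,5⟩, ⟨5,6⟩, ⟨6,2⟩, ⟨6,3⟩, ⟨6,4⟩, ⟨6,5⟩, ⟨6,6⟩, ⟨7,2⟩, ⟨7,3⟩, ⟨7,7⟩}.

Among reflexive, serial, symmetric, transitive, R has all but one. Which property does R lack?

Reflexive: yes — every world is R-related to itself.
Serial: yes — every world has a successor (e.g. 1 R 1).
Symmetric: yes — every pair in R has its reverse in R.
Transitive: no — 1 R 2 and 2 R 3, but not 1 R 3.
Only transitive fails.

transitive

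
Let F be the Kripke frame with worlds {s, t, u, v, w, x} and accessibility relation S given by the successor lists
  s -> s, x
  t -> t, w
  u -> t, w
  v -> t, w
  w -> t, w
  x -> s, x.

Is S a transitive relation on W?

Transitive: yes — every two-step S-path is closed by a direct edge.

Yes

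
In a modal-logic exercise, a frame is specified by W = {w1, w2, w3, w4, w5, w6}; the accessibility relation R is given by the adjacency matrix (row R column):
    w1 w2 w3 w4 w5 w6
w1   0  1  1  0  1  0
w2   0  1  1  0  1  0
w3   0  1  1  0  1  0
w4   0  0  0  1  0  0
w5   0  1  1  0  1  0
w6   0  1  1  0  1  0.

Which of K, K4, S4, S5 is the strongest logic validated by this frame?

K4

Transitive (axiom 4): yes — every two-step R-path is closed by a direct edge.
Reflexive (axiom T): no — w1 is not related to itself.
Euclidean (axiom 5): yes — any two successors of a common world are R-related.
So F validates K, K4; S4 would additionally require R to be reflexive. The strongest is K4.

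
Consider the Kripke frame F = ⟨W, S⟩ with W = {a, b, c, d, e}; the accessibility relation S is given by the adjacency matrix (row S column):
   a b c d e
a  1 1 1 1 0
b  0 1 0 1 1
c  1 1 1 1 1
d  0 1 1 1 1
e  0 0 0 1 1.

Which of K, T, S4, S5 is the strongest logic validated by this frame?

Reflexive (axiom T): yes — every world is S-related to itself.
Transitive (axiom 4): no — a S b and b S e, but not a S e.
Euclidean (axiom 5): no — a S b and a S c, but not b S c.
So F validates K, T; S4 would additionally require S to be transitive. The strongest is T.

T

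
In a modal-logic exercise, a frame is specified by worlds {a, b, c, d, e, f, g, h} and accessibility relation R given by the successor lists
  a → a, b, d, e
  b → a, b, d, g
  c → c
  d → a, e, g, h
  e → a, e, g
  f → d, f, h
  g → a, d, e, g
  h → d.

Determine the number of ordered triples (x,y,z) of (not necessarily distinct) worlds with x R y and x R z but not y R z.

Enumerating: (a,b,e), (a,d,b), (a,d,d), (a,e,b), (a,e,d), (b,a,g), (b,d,b), (b,d,d), (b,g,b), (d,a,g), (d,a,h), (d,e,h), … and 14 more.
Total: 26.

26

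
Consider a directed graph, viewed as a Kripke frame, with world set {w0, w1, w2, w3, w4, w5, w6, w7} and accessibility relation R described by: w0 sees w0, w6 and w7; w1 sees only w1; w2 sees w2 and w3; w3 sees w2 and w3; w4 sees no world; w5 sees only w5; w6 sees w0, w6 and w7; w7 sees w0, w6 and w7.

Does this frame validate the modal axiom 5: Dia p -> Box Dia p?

By correspondence theory, 5 is valid on a frame iff R is Euclidean.
Euclidean: yes — any two successors of a common world are R-related.

Yes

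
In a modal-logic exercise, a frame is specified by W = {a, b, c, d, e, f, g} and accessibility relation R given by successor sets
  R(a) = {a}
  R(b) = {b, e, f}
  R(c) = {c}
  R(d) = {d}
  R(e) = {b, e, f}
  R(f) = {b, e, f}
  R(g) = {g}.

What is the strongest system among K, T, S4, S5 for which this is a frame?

Reflexive (axiom T): yes — every world is R-related to itself.
Transitive (axiom 4): yes — every two-step R-path is closed by a direct edge.
Euclidean (axiom 5): yes — any two successors of a common world are R-related.
So F validates K, T, S4, S5. The strongest is S5.

S5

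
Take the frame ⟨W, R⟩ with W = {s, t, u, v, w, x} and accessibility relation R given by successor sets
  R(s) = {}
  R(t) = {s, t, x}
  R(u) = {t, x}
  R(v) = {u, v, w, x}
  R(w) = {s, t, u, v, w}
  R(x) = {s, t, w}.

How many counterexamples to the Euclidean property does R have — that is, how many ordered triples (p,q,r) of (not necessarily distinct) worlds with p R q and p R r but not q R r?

30

Enumerating: (t,s,s), (t,s,t), (t,s,x), (t,x,x), (u,x,x), (v,u,u), (v,u,v), (v,u,w), (v,w,x), (v,x,u), (v,x,v), (v,x,x), … and 18 more.
Total: 30.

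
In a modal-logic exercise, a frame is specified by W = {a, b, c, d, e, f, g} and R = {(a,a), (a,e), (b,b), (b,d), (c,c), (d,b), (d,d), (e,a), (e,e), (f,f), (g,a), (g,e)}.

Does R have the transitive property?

Yes

Transitive: yes — every two-step R-path is closed by a direct edge.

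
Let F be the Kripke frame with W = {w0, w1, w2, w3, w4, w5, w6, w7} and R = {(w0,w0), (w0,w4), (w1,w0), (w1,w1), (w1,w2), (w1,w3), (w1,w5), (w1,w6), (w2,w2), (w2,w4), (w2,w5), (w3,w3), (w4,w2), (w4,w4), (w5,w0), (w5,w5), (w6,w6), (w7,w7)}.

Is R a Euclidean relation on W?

No

Euclidean: no — w1 R w0 and w1 R w2, but not w0 R w2.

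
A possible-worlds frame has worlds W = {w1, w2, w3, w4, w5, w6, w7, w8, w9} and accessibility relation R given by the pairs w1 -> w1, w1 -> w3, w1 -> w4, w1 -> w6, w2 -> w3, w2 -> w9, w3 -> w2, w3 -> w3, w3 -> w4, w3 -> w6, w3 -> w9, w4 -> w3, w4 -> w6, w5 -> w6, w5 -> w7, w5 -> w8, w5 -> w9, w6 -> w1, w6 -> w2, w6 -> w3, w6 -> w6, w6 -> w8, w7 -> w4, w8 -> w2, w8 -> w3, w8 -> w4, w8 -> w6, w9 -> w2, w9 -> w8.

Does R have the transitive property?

Transitive: no — w1 R w3 and w3 R w2, but not w1 R w2.

No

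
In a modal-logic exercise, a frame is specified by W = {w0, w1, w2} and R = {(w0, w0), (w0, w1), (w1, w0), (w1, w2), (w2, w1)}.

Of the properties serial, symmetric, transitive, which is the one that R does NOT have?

transitive

Serial: yes — every world has a successor (e.g. w0 R w0).
Symmetric: yes — every pair in R has its reverse in R.
Transitive: no — w0 R w1 and w1 R w2, but not w0 R w2.
Only transitive fails.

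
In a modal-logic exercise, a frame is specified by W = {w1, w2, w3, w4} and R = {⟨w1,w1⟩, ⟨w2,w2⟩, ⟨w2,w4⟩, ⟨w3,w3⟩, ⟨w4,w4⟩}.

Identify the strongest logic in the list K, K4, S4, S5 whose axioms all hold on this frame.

S4

Transitive (axiom 4): yes — every two-step R-path is closed by a direct edge.
Reflexive (axiom T): yes — every world is R-related to itself.
Euclidean (axiom 5): no — w2 R w4 and w2 R w2, but not w4 R w2.
So F validates K, K4, S4; S5 would additionally require R to be Euclidean. The strongest is S4.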